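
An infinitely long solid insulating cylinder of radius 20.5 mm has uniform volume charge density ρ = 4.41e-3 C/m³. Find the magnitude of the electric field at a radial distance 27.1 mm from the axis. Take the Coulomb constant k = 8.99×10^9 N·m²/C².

|E| ≈ 3.86e6 N/C

Choose a coaxial cylinder of radius r = 27.1 mm (arbitrary length L) as the Gaussian surface (r > 20.5 mm, full cross-section enclosed).
λ_enc = ρ·πR² = (4.41×10^-3)π(0.0205)² = 5.822e-6 C/m.
Since E is radial and uniform over the curved surface, Φ = E·2πrL = Q_enc/ε₀ = λ_enc L/ε₀.
E = 2k|λ_enc|/r = 2(8.99×10^9)(5.822×10^-6)/(0.0271) = 3.86e6 N/C.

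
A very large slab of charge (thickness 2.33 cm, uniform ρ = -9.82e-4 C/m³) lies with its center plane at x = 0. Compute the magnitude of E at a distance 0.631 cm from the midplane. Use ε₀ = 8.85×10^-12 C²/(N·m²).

By symmetry E is perpendicular to the slab. A Gaussian pillbox from −0.631 cm to +0.631 cm (face area A) lies entirely within the slab.
Q_enc = ρ·(2x)·A and flux = 2EA, so 2EA = 2ρxA/ε₀ ⇒ E = |ρ|x/ε₀.
E = (9.82e-4)(0.00631)/(8.85×10^-12) = 7.00×10^5 N/C.

E = 7.00e5 V/m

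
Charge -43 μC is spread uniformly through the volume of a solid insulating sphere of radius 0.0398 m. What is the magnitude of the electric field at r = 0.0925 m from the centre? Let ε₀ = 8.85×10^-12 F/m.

Use a concentric Gaussian sphere at r = 0.0925 m (r > R, so the entire charge is enclosed).
Q_enc = -43 μC = -4.30e-5 C.
By Gauss's law, ∮E·dA = E·4πr² = Q_enc/ε₀.
E = |Q_enc|/(4πε₀r²) = (4.30e-5)/(4π·8.85×10^-12·(0.0925)²) = 4.52×10^7 N/C.

E ≈ 4.52e7 N/C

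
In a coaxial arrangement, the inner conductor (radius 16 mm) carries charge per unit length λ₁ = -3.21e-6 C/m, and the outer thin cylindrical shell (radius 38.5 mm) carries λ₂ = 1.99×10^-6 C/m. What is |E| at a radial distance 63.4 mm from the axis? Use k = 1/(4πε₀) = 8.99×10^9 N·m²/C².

E ≈ 3.46×10^5 N/C

Coaxial Gaussian cylinder, radius r = 63.4 mm, length L (r > 38.5 mm, enclosing both).
λ_enc = λ₁ + λ₂ = (-3.21e-6) + (1.99×10^-6) = -1.22e-6 C/m.
Since E is radial and uniform over the curved surface, Φ = E·2πrL = Q_enc/ε₀ = λ_enc L/ε₀.
E = 2k|λ_enc|/r = 2(8.99×10^9)(1.22×10^-6)/(0.0634) = 3.46×10^5 N/C.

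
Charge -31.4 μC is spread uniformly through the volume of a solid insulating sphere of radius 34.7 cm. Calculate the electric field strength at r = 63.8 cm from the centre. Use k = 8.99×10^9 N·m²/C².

|E| ≈ 6.94e5 N/C

Use a concentric Gaussian sphere at r = 63.8 cm (r > R, so the entire charge is enclosed).
Q_enc = -31.4 μC = -3.14e-5 C.
By Gauss's law, ∮E·dA = E·4πr² = Q_enc/ε₀.
E = k|Q_enc|/r² = (8.99×10^9)(3.14×10^-5)/(0.638)² = 6.94×10^5 N/C.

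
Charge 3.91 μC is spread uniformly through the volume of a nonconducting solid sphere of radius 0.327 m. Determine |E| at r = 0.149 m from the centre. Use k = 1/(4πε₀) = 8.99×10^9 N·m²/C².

Take a concentric spherical Gaussian surface of radius r = 0.149 m (r < R).
Only the charge within r is enclosed: Q_enc = Q·(r/R)³ = (3.91 μC)·(0.149 m/0.327 m)³ = 3.699×10^-7 C.
Gauss's law: E·4πr² = Q_enc/ε₀.
E = k|Q_enc|/r² = (8.99×10^9)(3.699×10^-7)/(0.149)² = 1.50e5 N/C.

E = 1.50×10^5 N/C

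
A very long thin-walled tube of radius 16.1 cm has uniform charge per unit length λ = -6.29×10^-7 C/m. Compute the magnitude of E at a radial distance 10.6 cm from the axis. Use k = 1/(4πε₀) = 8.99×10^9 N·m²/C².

|E| = 0 V/m

Coaxial Gaussian cylinder, radius r = 10.6 cm, length L (r < 16.1 cm, inside the shell).
No charge is enclosed, so Gauss's law gives E·2πrL = 0 ⇒ E = 0.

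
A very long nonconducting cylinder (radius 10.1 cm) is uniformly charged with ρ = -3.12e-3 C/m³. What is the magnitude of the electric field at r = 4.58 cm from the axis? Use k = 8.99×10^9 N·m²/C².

|E| ≈ 8.07×10^6 N/C

Coaxial Gaussian cylinder, radius r = 4.58 cm, length L (r < R).
Enclosed charge per unit length: λ_enc = ρ·πr² = (-3.12×10^-3)π(0.0458)² = -2.056×10^-5 C/m.
Since E is radial and uniform over the curved surface, Φ = E·2πrL = Q_enc/ε₀ = λ_enc L/ε₀.
E = 2k|λ_enc|/r = 2(8.99×10^9)(2.056×10^-5)/(0.0458) = 8.07×10^6 N/C.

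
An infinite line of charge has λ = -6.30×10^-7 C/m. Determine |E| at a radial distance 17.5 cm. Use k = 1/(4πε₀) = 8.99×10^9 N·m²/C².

E ≈ 6.47×10^4 N/C

Coaxial Gaussian cylinder, radius r = 17.5 cm, length L.
Q_enc = λL, so λ_enc = -6.30e-7 C/m.
Gauss's law: E·2πrL = λ_enc L/ε₀.
E = 2k|λ_enc|/r = 2(8.99×10^9)(6.30×10^-7)/(0.175) = 6.47×10^4 N/C.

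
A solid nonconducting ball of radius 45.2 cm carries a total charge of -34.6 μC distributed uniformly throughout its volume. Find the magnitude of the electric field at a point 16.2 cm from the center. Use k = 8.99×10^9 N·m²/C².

|E| ≈ 5.46e5 V/m

By spherical symmetry E is radial; choose a Gaussian sphere of radius r = 16.2 cm (r < R).
Only the charge within r is enclosed: Q_enc = Q·(r/R)³ = (-34.6 μC)·(16.2 cm/45.2 cm)³ = -1.593e-6 C.
Since E is radial and uniform over the Gaussian sphere, Φ = E·4πr² = Q_enc/ε₀.
E = k|Q_enc|/r² = (8.99×10^9)(1.593×10^-6)/(0.162)² = 5.46×10^5 N/C.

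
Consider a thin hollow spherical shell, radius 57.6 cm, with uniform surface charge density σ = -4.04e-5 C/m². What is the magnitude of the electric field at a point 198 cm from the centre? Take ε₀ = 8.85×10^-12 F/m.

By spherical symmetry E is radial; choose a Gaussian sphere of radius r = 198 cm (r > 57.6 cm).
The entire shell is enclosed: Q_enc = σ·4πR² = (-4.04e-5)·4π·(0.576)² = -1.684e-4 C.
Applying ∮E·dA = Q_enc/ε₀ with Φ = E(4πr²):
E = |Q_enc|/(4πε₀r²) = (1.684×10^-4)/(4π·8.85×10^-12·(1.98)²) = 3.86e5 N/C.

|E| = 3.86×10^5 N/C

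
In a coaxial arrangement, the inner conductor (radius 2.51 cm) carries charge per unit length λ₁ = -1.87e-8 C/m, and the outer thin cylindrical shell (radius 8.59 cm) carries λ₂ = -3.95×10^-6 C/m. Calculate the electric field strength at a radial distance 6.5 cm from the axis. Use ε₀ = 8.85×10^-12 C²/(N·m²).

Coaxial Gaussian cylinder, radius r = 6.5 cm, length L (between the conductors, 2.51 cm < r < 8.59 cm).
Only the inner wire is enclosed; the outer shell contributes nothing inside itself. λ_enc = λ₁ = -1.87e-8 C/m.
Applying ∮E·dA = Q_enc/ε₀ with the end caps contributing no flux:
E = |λ_enc|/(2πε₀r) = (1.87e-8)/(2π·8.85×10^-12·0.065) = 5.17×10^3 N/C.

E = 5.17×10^3 V/m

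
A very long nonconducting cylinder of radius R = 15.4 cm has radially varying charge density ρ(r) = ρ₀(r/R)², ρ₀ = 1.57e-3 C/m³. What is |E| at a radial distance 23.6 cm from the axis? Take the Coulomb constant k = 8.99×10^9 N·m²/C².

|E| = 4.46×10^6 N/C

By cylindrical symmetry E is radial; use a coaxial Gaussian cylinder of radius 23.6 cm and length L (r > R, full charge per length enclosed).
λ_enc = 2π ∫₀^R ρ₀(r'/R)^2 r' dr' = 2πρ₀R²/4 = 5.849×10^-5 C/m.
Since E is radial and uniform over the curved surface, Φ = E·2πrL = Q_enc/ε₀ = λ_enc L/ε₀.
E = 2k|λ_enc|/r = 2(8.99×10^9)(5.849×10^-5)/(0.236) = 4.46×10^6 N/C.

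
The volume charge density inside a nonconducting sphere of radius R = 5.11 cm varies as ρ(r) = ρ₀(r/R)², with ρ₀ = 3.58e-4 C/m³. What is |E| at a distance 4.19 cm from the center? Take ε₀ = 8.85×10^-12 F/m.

Symmetry ⇒ E = E(r) r̂. Gaussian sphere of radius r = 4.19 cm (r < R).
Q_enc = ∫₀^r ρ(r')·4πr'² dr' = (4πρ₀/R²) ∫₀^r r'^4 dr' = 4πρ₀ r^5/(5·R²) = 4.45×10^-8 C.
Gauss's law: E·4πr² = Q_enc/ε₀.
E = |Q_enc|/(4πε₀r²) = (4.45×10^-8)/(4π·8.85×10^-12·(0.0419)²) = 2.28×10^5 N/C.

|E| = 2.28×10^5 N/C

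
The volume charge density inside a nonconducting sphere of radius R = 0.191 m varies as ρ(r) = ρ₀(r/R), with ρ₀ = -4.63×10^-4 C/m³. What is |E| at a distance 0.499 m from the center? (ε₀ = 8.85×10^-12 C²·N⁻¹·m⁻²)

E = 3.66×10^5 N/C

Symmetry ⇒ E = E(r) r̂. Gaussian sphere of radius r = 0.499 m (r > R, all charge enclosed).
Q_enc = 4π ∫₀^R ρ₀(r'/R)^1 r'² dr' = 4πρ₀R³/4 = -1.014×10^-5 C.
By Gauss's law, ∮E·dA = E·4πr² = Q_enc/ε₀.
E = |Q_enc|/(4πε₀r²) = (1.014×10^-5)/(4π·8.85×10^-12·(0.499)²) = 3.66×10^5 N/C.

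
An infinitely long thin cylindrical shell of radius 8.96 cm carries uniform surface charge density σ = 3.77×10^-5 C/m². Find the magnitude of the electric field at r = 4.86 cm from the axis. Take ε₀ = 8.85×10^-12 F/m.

Take a coaxial cylindrical Gaussian surface of radius r = 4.86 cm and length L (r < 8.96 cm, inside the shell).
All the surface charge lies outside this cylinder: Q_enc = 0, hence E = 0.

E = 0 (no enclosed charge)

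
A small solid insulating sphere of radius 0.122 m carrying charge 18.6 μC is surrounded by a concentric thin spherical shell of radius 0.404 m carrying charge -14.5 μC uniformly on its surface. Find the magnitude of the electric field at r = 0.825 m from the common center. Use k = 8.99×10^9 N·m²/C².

Take a concentric spherical Gaussian surface of radius r = 0.825 m (r > 0.404 m, enclosing both).
Q_enc = (18.6 μC) + (-14.5 μC) = 4.10e-6 C.
By Gauss's law, ∮E·dA = E·4πr² = Q_enc/ε₀.
E = k|Q_enc|/r² = (8.99×10^9)(4.10e-6)/(0.825)² = 5.42×10^4 N/C.

E ≈ 5.42×10^4 N/C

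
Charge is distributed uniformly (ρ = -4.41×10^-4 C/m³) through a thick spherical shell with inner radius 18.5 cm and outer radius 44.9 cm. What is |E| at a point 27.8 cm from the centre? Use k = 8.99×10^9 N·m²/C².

3.26×10^6 V/m

Use a concentric Gaussian sphere at r = 27.8 cm (within the shell material, 18.5 cm < r < 44.9 cm).
Enclosed charge is the volume from a to r: Q_enc = (4π/3)ρ(r³ − a³) = -2.799×10^-5 C.
Since E is radial and uniform over the Gaussian sphere, Φ = E·4πr² = Q_enc/ε₀.
E = k|Q_enc|/r² = (8.99×10^9)(2.799×10^-5)/(0.278)² = 3.26e6 N/C.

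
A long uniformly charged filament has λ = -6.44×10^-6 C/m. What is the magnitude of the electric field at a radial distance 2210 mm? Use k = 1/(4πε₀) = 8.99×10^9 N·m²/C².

|E| = 5.24×10^4 N/C

By cylindrical symmetry E is radial; use a coaxial Gaussian cylinder of radius 2210 mm and length L.
Q_enc = λL, so λ_enc = -6.44×10^-6 C/m.
Since E is radial and uniform over the curved surface, Φ = E·2πrL = Q_enc/ε₀ = λ_enc L/ε₀.
E = 2k|λ_enc|/r = 2(8.99×10^9)(6.44×10^-6)/(2.21) = 5.24e4 N/C.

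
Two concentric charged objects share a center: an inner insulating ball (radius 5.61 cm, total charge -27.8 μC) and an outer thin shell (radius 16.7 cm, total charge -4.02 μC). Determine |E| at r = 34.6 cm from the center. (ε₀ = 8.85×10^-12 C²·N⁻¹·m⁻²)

Take a concentric spherical Gaussian surface of radius r = 34.6 cm (r > 16.7 cm, enclosing both).
Q_enc = (-27.8 μC) + (-4.02 μC) = -3.182×10^-5 C.
Since E is radial and uniform over the Gaussian sphere, Φ = E·4πr² = Q_enc/ε₀.
E = |Q_enc|/(4πε₀r²) = (3.182×10^-5)/(4π·8.85×10^-12·(0.346)²) = 2.39×10^6 N/C.

E = 2.39×10^6 N/C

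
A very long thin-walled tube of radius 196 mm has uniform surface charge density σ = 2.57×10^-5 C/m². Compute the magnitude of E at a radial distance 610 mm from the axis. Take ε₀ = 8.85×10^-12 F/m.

Coaxial Gaussian cylinder, radius r = 610 mm, length L (r > 196 mm).
The whole shell is enclosed: λ_enc = σ·2πR = (2.57e-5)·2π·(0.196) = 3.165×10^-5 C/m.
Since E is radial and uniform over the curved surface, Φ = E·2πrL = Q_enc/ε₀ = λ_enc L/ε₀.
E = |λ_enc|/(2πε₀r) = (3.165e-5)/(2π·8.85×10^-12·0.61) = 9.33e5 N/C.

|E| ≈ 9.33×10^5 N/C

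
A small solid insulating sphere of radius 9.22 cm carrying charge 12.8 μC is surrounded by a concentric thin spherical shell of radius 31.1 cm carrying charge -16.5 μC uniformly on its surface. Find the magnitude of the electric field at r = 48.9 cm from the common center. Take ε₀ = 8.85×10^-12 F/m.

|E| ≈ 1.39×10^5 N/C

By spherical symmetry E is radial; choose a Gaussian sphere of radius r = 48.9 cm (r > 31.1 cm, enclosing both).
Q_enc = (12.8 μC) + (-16.5 μC) = -3.70×10^-6 C.
Since E is radial and uniform over the Gaussian sphere, Φ = E·4πr² = Q_enc/ε₀.
E = |Q_enc|/(4πε₀r²) = (3.70e-6)/(4π·8.85×10^-12·(0.489)²) = 1.39e5 N/C.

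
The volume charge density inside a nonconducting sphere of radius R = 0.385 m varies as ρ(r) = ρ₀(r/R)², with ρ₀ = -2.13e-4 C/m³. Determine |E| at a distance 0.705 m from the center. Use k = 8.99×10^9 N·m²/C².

E ≈ 5.53e5 V/m

Take a concentric spherical Gaussian surface of radius r = 0.705 m (r > R, all charge enclosed).
Q_enc = 4π ∫₀^R ρ₀(r'/R)^2 r'² dr' = 4πρ₀R³/5 = -3.055×10^-5 C.
Since E is radial and uniform over the Gaussian sphere, Φ = E·4πr² = Q_enc/ε₀.
E = k|Q_enc|/r² = (8.99×10^9)(3.055×10^-5)/(0.705)² = 5.53×10^5 N/C.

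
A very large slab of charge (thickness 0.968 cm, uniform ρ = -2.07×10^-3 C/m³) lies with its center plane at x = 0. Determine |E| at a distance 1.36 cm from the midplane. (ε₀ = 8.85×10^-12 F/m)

1.13×10^6 N/C

The point |x| = 1.36 cm lies outside the slab (half-thickness 0.00484 m). A symmetric pillbox spanning the full slab encloses Q_enc = ρ·d·A.
Flux = 2EA ⇒ E = |ρ|d/(2ε₀), independent of distance outside.
E = (2.07e-3)(0.00968)/(2·8.85×10^-12) = 1.13×10^6 N/C.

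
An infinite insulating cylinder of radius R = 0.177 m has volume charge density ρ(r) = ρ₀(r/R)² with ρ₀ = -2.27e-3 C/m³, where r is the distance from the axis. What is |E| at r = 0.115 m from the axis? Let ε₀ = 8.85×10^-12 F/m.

By cylindrical symmetry E is radial; use a coaxial Gaussian cylinder of radius 0.115 m and length L (r < R).
λ_enc = ∫₀^r ρ(r')·2πr' dr' = (2πρ₀/R²)·r^4/4 = -1.991×10^-5 C/m.
By Gauss's law (flux through the curved wall only), E·2πrL = λ_enc L/ε₀.
E = |λ_enc|/(2πε₀r) = (1.991×10^-5)/(2π·8.85×10^-12·0.115) = 3.11×10^6 N/C.

E = 3.11×10^6 N/C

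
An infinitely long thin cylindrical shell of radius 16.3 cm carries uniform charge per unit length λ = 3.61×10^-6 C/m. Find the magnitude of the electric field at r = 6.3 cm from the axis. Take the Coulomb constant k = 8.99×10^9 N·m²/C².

Take a coaxial cylindrical Gaussian surface of radius r = 6.3 cm and length L (r < 16.3 cm, inside the shell).
No charge is enclosed, so Gauss's law gives E·2πrL = 0 ⇒ E = 0.

E = 0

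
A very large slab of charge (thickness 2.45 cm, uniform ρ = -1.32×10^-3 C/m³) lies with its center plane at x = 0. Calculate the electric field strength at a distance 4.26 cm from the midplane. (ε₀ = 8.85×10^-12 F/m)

The point |x| = 4.26 cm lies outside the slab (half-thickness 0.01225 m). A symmetric pillbox spanning the full slab encloses Q_enc = ρ·d·A.
Flux = 2EA ⇒ E = |ρ|d/(2ε₀), independent of distance outside.
E = (1.32×10^-3)(0.0245)/(2·8.85×10^-12) = 1.83×10^6 N/C.

E ≈ 1.83e6 N/C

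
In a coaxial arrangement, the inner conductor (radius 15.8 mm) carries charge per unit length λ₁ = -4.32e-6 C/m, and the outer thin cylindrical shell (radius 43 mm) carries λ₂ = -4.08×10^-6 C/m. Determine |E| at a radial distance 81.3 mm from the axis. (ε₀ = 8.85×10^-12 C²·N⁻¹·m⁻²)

Choose a coaxial cylinder of radius r = 81.3 mm (arbitrary length L) as the Gaussian surface (r > 43 mm, enclosing both).
λ_enc = λ₁ + λ₂ = (-4.32e-6) + (-4.08×10^-6) = -8.40e-6 C/m.
Applying ∮E·dA = Q_enc/ε₀ with the end caps contributing no flux:
E = |λ_enc|/(2πε₀r) = (8.40e-6)/(2π·8.85×10^-12·0.0813) = 1.86×10^6 N/C.

|E| ≈ 1.86e6 V/m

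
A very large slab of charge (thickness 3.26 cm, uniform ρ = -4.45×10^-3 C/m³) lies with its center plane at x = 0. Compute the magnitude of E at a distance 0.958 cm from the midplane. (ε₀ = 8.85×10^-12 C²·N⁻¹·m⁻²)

|E| ≈ 4.82e6 N/C

By symmetry E is perpendicular to the slab. A Gaussian pillbox from −0.958 cm to +0.958 cm (face area A) lies entirely within the slab.
Q_enc = ρ·(2x)·A and flux = 2EA, so 2EA = 2ρxA/ε₀ ⇒ E = |ρ|x/ε₀.
E = (4.45e-3)(0.00958)/(8.85×10^-12) = 4.82×10^6 N/C.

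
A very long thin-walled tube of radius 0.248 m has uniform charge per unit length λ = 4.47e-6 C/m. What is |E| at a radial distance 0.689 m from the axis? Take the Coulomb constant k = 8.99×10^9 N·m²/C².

Coaxial Gaussian cylinder, radius r = 0.689 m, length L (r > 0.248 m).
The full line charge is enclosed: λ_enc = 4.47e-6 C/m.
Applying ∮E·dA = Q_enc/ε₀ with the end caps contributing no flux:
E = 2k|λ_enc|/r = 2(8.99×10^9)(4.47e-6)/(0.689) = 1.17e5 N/C.

E = 1.17e5 V/m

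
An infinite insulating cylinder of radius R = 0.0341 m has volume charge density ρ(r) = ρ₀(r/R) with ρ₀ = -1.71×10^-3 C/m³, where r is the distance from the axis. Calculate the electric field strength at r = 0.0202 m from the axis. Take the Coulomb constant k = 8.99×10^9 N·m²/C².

Take a coaxial cylindrical Gaussian surface of radius r = 0.0202 m and length L (r < R).
λ_enc = ∫₀^r ρ(r')·2πr' dr' = (2πρ₀/R)·r^3/3 = -8.657e-7 C/m.
Gauss's law: E·2πrL = λ_enc L/ε₀.
E = 2k|λ_enc|/r = 2(8.99×10^9)(8.657×10^-7)/(0.0202) = 7.71×10^5 N/C.

|E| = 7.71×10^5 V/m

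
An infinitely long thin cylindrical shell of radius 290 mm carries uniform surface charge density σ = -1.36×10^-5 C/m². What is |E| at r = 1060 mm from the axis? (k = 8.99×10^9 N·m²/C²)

|E| = 4.20×10^5 N/C

Take a coaxial cylindrical Gaussian surface of radius r = 1060 mm and length L (r > 290 mm).
The whole shell is enclosed: λ_enc = σ·2πR = (-1.36×10^-5)·2π·(0.29) = -2.478×10^-5 C/m.
Since E is radial and uniform over the curved surface, Φ = E·2πrL = Q_enc/ε₀ = λ_enc L/ε₀.
E = 2k|λ_enc|/r = 2(8.99×10^9)(2.478e-5)/(1.06) = 4.20×10^5 N/C.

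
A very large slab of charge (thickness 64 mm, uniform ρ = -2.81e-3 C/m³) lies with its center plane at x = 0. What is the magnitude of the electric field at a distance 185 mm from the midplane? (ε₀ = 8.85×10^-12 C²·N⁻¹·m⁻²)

|E| ≈ 1.02×10^7 V/m

The point |x| = 185 mm lies outside the slab (half-thickness 0.032 m). A symmetric pillbox spanning the full slab encloses Q_enc = ρ·d·A.
Flux = 2EA ⇒ E = |ρ|d/(2ε₀), independent of distance outside.
E = (2.81×10^-3)(0.064)/(2·8.85×10^-12) = 1.02×10^7 N/C.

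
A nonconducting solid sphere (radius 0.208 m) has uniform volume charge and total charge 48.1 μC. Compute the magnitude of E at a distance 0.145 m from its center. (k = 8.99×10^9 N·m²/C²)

Take a concentric spherical Gaussian surface of radius r = 0.145 m (r < R).
Only the charge within r is enclosed: Q_enc = Q·(r/R)³ = (48.1 μC)·(0.145 m/0.208 m)³ = 1.63×10^-5 C.
Applying ∮E·dA = Q_enc/ε₀ with Φ = E(4πr²):
E = k|Q_enc|/r² = (8.99×10^9)(1.63×10^-5)/(0.145)² = 6.97×10^6 N/C.

6.97×10^6 V/m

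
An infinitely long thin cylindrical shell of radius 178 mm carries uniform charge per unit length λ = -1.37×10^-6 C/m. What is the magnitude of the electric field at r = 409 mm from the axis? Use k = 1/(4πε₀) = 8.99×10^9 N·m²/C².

Take a coaxial cylindrical Gaussian surface of radius r = 409 mm and length L (r > 178 mm).
The full line charge is enclosed: λ_enc = -1.37e-6 C/m.
Since E is radial and uniform over the curved surface, Φ = E·2πrL = Q_enc/ε₀ = λ_enc L/ε₀.
E = 2k|λ_enc|/r = 2(8.99×10^9)(1.37×10^-6)/(0.409) = 6.02e4 N/C.

|E| ≈ 6.02×10^4 N/C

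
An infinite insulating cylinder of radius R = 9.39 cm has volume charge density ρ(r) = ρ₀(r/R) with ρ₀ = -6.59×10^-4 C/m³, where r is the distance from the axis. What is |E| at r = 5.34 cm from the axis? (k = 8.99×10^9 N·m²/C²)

Coaxial Gaussian cylinder, radius r = 5.34 cm, length L (r < R).
λ_enc = ∫₀^r ρ(r')·2πr' dr' = (2πρ₀/R)·r^3/3 = -2.238×10^-6 C/m.
Since E is radial and uniform over the curved surface, Φ = E·2πrL = Q_enc/ε₀ = λ_enc L/ε₀.
E = 2k|λ_enc|/r = 2(8.99×10^9)(2.238×10^-6)/(0.0534) = 7.54×10^5 N/C.

E ≈ 7.54×10^5 N/C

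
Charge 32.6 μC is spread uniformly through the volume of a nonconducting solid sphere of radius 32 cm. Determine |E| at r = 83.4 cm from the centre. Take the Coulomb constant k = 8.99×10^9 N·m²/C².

Use a concentric Gaussian sphere at r = 83.4 cm (r > R, so the entire charge is enclosed).
Q_enc = 32.6 μC = 3.26×10^-5 C.
By Gauss's law, ∮E·dA = E·4πr² = Q_enc/ε₀.
E = k|Q_enc|/r² = (8.99×10^9)(3.26×10^-5)/(0.834)² = 4.21e5 N/C.

4.21e5 N/C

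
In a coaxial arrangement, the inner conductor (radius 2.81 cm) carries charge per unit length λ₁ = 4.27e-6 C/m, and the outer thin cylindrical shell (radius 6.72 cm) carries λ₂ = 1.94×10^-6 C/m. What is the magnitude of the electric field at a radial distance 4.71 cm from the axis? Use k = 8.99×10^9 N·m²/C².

|E| ≈ 1.63e6 N/C

By cylindrical symmetry E is radial; use a coaxial Gaussian cylinder of radius 4.71 cm and length L (between the conductors, 2.81 cm < r < 6.72 cm).
The shell at 6.72 cm lies outside the Gaussian surface, so λ_enc = λ₁ = 4.27×10^-6 C/m.
By Gauss's law (flux through the curved wall only), E·2πrL = λ_enc L/ε₀.
E = 2k|λ_enc|/r = 2(8.99×10^9)(4.27×10^-6)/(0.0471) = 1.63e6 N/C.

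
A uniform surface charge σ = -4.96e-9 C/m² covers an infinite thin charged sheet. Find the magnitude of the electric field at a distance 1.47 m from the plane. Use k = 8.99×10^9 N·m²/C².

By planar symmetry E is perpendicular to the sheet and uniform; use a Gaussian pillbox with flat faces of area A on each side of the sheet.
Flux Φ = 2EA and Q_enc = σA, so 2EA = σA/ε₀ ⇒ E = |σ|/(2ε₀), independent of distance.
E = 2πk|σ| = 2π(8.99×10^9)(4.96e-9) = 280 N/C.

|E| ≈ 280 V/m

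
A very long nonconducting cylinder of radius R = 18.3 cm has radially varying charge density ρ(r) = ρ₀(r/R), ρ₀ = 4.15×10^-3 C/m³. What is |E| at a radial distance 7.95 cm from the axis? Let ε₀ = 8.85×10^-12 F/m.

Take a coaxial cylindrical Gaussian surface of radius r = 7.95 cm and length L (r < R).
Integrating ρ over the cross-section to radius r: λ_enc = (2πρ₀/R) ∫₀^r r'^2 dr' = 2πρ₀ r^3/(3·R) = 2.386×10^-5 C/m.
Since E is radial and uniform over the curved surface, Φ = E·2πrL = Q_enc/ε₀ = λ_enc L/ε₀.
E = |λ_enc|/(2πε₀r) = (2.386×10^-5)/(2π·8.85×10^-12·0.0795) = 5.40×10^6 N/C.

5.40×10^6 N/C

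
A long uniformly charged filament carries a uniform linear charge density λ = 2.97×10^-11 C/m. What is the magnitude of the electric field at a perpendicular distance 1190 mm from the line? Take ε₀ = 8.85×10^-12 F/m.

E ≈ 0.449 N/C

By cylindrical symmetry E is radial; use a coaxial Gaussian cylinder of radius 1190 mm and length L.
Q_enc = λL, so λ_enc = 2.97e-11 C/m.
Gauss's law: E·2πrL = λ_enc L/ε₀.
E = |λ_enc|/(2πε₀r) = (2.97×10^-11)/(2π·8.85×10^-12·1.19) = 0.449 N/C.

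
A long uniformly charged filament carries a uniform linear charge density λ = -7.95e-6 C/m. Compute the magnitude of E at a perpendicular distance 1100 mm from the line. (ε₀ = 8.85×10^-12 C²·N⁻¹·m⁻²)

Coaxial Gaussian cylinder, radius r = 1100 mm, length L.
Q_enc = λL, so λ_enc = -7.95×10^-6 C/m.
Gauss's law: E·2πrL = λ_enc L/ε₀.
E = |λ_enc|/(2πε₀r) = (7.95e-6)/(2π·8.85×10^-12·1.1) = 1.30e5 N/C.

|E| = 1.30e5 N/C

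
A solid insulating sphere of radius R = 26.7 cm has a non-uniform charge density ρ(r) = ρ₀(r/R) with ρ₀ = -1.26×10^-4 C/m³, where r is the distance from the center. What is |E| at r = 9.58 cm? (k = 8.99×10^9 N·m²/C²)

By spherical symmetry E is radial; choose a Gaussian sphere of radius r = 9.58 cm (r < R).
Q_enc = ∫₀^r ρ(r')·4πr'² dr' = (4πρ₀/R) ∫₀^r r'^3 dr' = 4πρ₀ r^4/(4·R) = -1.249×10^-7 C.
Since E is radial and uniform over the Gaussian sphere, Φ = E·4πr² = Q_enc/ε₀.
E = k|Q_enc|/r² = (8.99×10^9)(1.249×10^-7)/(0.0958)² = 1.22×10^5 N/C.

E = 1.22×10^5 N/C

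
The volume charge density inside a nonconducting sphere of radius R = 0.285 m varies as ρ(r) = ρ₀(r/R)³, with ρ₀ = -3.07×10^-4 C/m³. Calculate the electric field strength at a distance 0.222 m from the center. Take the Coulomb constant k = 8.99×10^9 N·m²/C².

6.07e5 V/m

Symmetry ⇒ E = E(r) r̂. Gaussian sphere of radius r = 0.222 m (r < R).
Q_enc = ∫₀^r ρ(r')·4πr'² dr' = (4πρ₀/R³) ∫₀^r r'^5 dr' = 4πρ₀ r^6/(6·R³) = -3.325e-6 C.
Gauss's law: E·4πr² = Q_enc/ε₀.
E = k|Q_enc|/r² = (8.99×10^9)(3.325e-6)/(0.222)² = 6.07×10^5 N/C.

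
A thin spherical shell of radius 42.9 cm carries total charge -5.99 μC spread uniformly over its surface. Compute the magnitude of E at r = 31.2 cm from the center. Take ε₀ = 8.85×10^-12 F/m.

Take a concentric spherical Gaussian surface of radius r = 31.2 cm (inside the shell, r < 42.9 cm).
No charge lies within this surface, so Q_enc = 0 and Gauss's law gives E·4πr² = 0 ⇒ E = 0.

|E| = 0 N/C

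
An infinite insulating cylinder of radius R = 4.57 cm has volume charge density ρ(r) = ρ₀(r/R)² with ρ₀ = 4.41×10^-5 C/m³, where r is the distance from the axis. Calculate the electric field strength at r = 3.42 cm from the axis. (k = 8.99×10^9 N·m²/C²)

Choose a coaxial cylinder of radius r = 3.42 cm (arbitrary length L) as the Gaussian surface (r < R).
Integrating ρ over the cross-section to radius r: λ_enc = (2πρ₀/R²) ∫₀^r r'^3 dr' = 2πρ₀ r^4/(4·R²) = 4.538×10^-8 C/m.
By Gauss's law (flux through the curved wall only), E·2πrL = λ_enc L/ε₀.
E = 2k|λ_enc|/r = 2(8.99×10^9)(4.538×10^-8)/(0.0342) = 2.39×10^4 N/C.

E ≈ 2.39×10^4 V/m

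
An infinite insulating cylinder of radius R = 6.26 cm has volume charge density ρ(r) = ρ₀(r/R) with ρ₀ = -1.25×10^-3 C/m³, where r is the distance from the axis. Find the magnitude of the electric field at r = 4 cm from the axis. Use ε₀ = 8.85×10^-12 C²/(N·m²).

Take a coaxial cylindrical Gaussian surface of radius r = 4 cm and length L (r < R).
Integrating ρ over the cross-section to radius r: λ_enc = (2πρ₀/R) ∫₀^r r'^2 dr' = 2πρ₀ r^3/(3·R) = -2.677e-6 C/m.
Since E is radial and uniform over the curved surface, Φ = E·2πrL = Q_enc/ε₀ = λ_enc L/ε₀.
E = |λ_enc|/(2πε₀r) = (2.677×10^-6)/(2π·8.85×10^-12·0.04) = 1.20×10^6 N/C.

|E| = 1.20×10^6 N/C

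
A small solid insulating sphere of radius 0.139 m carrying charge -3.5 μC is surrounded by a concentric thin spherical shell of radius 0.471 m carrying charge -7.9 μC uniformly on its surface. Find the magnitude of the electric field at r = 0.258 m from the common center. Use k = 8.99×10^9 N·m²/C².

Take a concentric spherical Gaussian surface of radius r = 0.258 m (between the bodies, 0.139 m < r < 0.471 m).
The shell at 0.471 m lies outside the Gaussian surface, so Q_enc = -3.5 μC = -3.50×10^-6 C.
Since E is radial and uniform over the Gaussian sphere, Φ = E·4πr² = Q_enc/ε₀.
E = k|Q_enc|/r² = (8.99×10^9)(3.50×10^-6)/(0.258)² = 4.73×10^5 N/C.

E ≈ 4.73e5 N/C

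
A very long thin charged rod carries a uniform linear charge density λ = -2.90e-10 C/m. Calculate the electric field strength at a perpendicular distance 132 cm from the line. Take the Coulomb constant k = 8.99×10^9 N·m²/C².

By cylindrical symmetry E is radial; use a coaxial Gaussian cylinder of radius 132 cm and length L.
Q_enc = λL, so λ_enc = -2.90×10^-10 C/m.
Gauss's law: E·2πrL = λ_enc L/ε₀.
E = 2k|λ_enc|/r = 2(8.99×10^9)(2.90e-10)/(1.32) = 3.95 N/C.

E ≈ 3.95 N/C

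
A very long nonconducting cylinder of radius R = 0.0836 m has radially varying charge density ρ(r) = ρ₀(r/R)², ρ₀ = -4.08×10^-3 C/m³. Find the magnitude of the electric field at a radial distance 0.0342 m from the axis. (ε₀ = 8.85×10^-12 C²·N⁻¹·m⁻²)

Choose a coaxial cylinder of radius r = 0.0342 m (arbitrary length L) as the Gaussian surface (r < R).
λ_enc = ∫₀^r ρ(r')·2πr' dr' = (2πρ₀/R²)·r^4/4 = -1.255×10^-6 C/m.
Gauss's law: E·2πrL = λ_enc L/ε₀.
E = |λ_enc|/(2πε₀r) = (1.255×10^-6)/(2π·8.85×10^-12·0.0342) = 6.60×10^5 N/C.

E = 6.60×10^5 N/C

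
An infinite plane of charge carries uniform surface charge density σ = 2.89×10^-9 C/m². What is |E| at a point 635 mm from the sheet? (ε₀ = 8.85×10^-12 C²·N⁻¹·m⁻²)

The symmetry is planar: E is normal to the sheet and the same magnitude on both sides. Take a pillbox straddling the sheet with end-cap area A.
Only the two end caps contribute flux: Φ = 2EA. With Q_enc = σA, Gauss's law gives E = |σ|/(2ε₀).
E = |σ|/(2ε₀) = (2.89e-9)/(2·8.85×10^-12) = 163 N/C.

E ≈ 163 N/C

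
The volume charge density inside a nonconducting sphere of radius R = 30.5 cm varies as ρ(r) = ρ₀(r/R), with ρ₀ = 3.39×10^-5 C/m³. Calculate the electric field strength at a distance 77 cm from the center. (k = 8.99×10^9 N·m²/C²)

By spherical symmetry E is radial; choose a Gaussian sphere of radius r = 77 cm (r > R, all charge enclosed).
Q_enc = 4π ∫₀^R ρ₀(r'/R)^1 r'² dr' = 4πρ₀R³/4 = 3.022e-6 C.
Since E is radial and uniform over the Gaussian sphere, Φ = E·4πr² = Q_enc/ε₀.
E = k|Q_enc|/r² = (8.99×10^9)(3.022×10^-6)/(0.77)² = 4.58×10^4 N/C.

4.58×10^4 N/C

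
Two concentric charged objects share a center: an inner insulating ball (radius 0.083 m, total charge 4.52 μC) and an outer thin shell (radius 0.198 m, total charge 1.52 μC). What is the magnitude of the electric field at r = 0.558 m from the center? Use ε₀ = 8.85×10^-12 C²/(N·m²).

Symmetry ⇒ E = E(r) r̂. Gaussian sphere of radius r = 0.558 m (r > 0.198 m, enclosing both).
Q_enc = (4.52 μC) + (1.52 μC) = 6.04×10^-6 C.
Gauss's law: E·4πr² = Q_enc/ε₀.
E = |Q_enc|/(4πε₀r²) = (6.04×10^-6)/(4π·8.85×10^-12·(0.558)²) = 1.74e5 N/C.

|E| = 1.74×10^5 N/C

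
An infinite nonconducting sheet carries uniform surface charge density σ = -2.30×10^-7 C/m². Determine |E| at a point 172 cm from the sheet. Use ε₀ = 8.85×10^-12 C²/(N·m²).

By planar symmetry E is perpendicular to the sheet and uniform; use a Gaussian pillbox with flat faces of area A on each side of the sheet.
Flux Φ = 2EA and Q_enc = σA, so 2EA = σA/ε₀ ⇒ E = |σ|/(2ε₀), independent of distance.
E = |σ|/(2ε₀) = (2.30×10^-7)/(2·8.85×10^-12) = 1.30×10^4 N/C.

1.30×10^4 V/m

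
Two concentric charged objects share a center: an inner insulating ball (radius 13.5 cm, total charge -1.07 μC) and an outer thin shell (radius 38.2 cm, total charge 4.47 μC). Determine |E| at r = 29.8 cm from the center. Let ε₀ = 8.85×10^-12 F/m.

Take a concentric spherical Gaussian surface of radius r = 29.8 cm (between the bodies, 13.5 cm < r < 38.2 cm).
The shell at 38.2 cm lies outside the Gaussian surface, so Q_enc = -1.07 μC = -1.07×10^-6 C.
Since E is radial and uniform over the Gaussian sphere, Φ = E·4πr² = Q_enc/ε₀.
E = |Q_enc|/(4πε₀r²) = (1.07×10^-6)/(4π·8.85×10^-12·(0.298)²) = 1.08×10^5 N/C.

1.08e5 N/C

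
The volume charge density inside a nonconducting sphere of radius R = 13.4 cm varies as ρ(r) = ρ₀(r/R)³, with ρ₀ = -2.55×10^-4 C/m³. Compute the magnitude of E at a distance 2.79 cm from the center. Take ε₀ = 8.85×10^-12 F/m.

|E| = 1.21e3 N/C

Take a concentric spherical Gaussian surface of radius r = 2.79 cm (r < R).
Q_enc = ∫₀^r ρ(r')·4πr'² dr' = (4πρ₀/R³) ∫₀^r r'^5 dr' = 4πρ₀ r^6/(6·R³) = -1.047×10^-10 C.
Gauss's law: E·4πr² = Q_enc/ε₀.
E = |Q_enc|/(4πε₀r²) = (1.047×10^-10)/(4π·8.85×10^-12·(0.0279)²) = 1.21×10^3 N/C.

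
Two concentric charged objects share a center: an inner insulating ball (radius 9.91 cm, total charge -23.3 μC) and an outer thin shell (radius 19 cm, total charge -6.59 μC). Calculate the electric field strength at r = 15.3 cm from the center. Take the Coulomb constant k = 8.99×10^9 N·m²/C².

E = 8.95×10^6 N/C

By spherical symmetry E is radial; choose a Gaussian sphere of radius r = 15.3 cm (between the bodies, 9.91 cm < r < 19 cm).
The shell at 19 cm lies outside the Gaussian surface, so Q_enc = -23.3 μC = -2.33×10^-5 C.
Gauss's law: E·4πr² = Q_enc/ε₀.
E = k|Q_enc|/r² = (8.99×10^9)(2.33e-5)/(0.153)² = 8.95e6 N/C.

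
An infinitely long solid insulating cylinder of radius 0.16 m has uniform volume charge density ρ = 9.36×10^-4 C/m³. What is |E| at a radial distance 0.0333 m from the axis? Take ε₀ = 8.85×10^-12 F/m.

Take a coaxial cylindrical Gaussian surface of radius r = 0.0333 m and length L (r < R).
Charge inside radius r per length L is ρ·πr²·L, so λ_enc = ρπr² = 3.261×10^-6 C/m.
Gauss's law: E·2πrL = λ_enc L/ε₀.
E = |λ_enc|/(2πε₀r) = (3.261e-6)/(2π·8.85×10^-12·0.0333) = 1.76e6 N/C.

1.76×10^6 N/C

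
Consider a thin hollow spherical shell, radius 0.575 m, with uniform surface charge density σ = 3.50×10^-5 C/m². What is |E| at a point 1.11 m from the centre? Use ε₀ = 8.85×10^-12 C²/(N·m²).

By spherical symmetry E is radial; choose a Gaussian sphere of radius r = 1.11 m (r > 0.575 m).
The entire shell is enclosed: Q_enc = σ·4πR² = (3.50×10^-5)·4π·(0.575)² = 1.454×10^-4 C.
By Gauss's law, ∮E·dA = E·4πr² = Q_enc/ε₀.
E = |Q_enc|/(4πε₀r²) = (1.454×10^-4)/(4π·8.85×10^-12·(1.11)²) = 1.06e6 N/C.

E = 1.06×10^6 N/C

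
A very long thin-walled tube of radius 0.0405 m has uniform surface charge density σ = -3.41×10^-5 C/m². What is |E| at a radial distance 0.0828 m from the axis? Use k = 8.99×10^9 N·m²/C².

1.88×10^6 N/C

Choose a coaxial cylinder of radius r = 0.0828 m (arbitrary length L) as the Gaussian surface (r > 0.0405 m).
The whole shell is enclosed: λ_enc = σ·2πR = (-3.41×10^-5)·2π·(0.0405) = -8.677×10^-6 C/m.
By Gauss's law (flux through the curved wall only), E·2πrL = λ_enc L/ε₀.
E = 2k|λ_enc|/r = 2(8.99×10^9)(8.677e-6)/(0.0828) = 1.88×10^6 N/C.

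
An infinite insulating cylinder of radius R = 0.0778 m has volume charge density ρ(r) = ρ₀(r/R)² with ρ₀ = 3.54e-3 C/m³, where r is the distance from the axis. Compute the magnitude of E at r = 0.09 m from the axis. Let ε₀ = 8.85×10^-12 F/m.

E = 6.73×10^6 V/m

By cylindrical symmetry E is radial; use a coaxial Gaussian cylinder of radius 0.09 m and length L (r > R, full charge per length enclosed).
λ_enc = 2π ∫₀^R ρ₀(r'/R)^2 r' dr' = 2πρ₀R²/4 = 3.366×10^-5 C/m.
By Gauss's law (flux through the curved wall only), E·2πrL = λ_enc L/ε₀.
E = |λ_enc|/(2πε₀r) = (3.366×10^-5)/(2π·8.85×10^-12·0.09) = 6.73e6 N/C.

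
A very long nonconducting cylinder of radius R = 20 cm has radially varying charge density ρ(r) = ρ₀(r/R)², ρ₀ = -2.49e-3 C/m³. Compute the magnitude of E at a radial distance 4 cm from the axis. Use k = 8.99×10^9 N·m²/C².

|E| ≈ 1.13×10^5 N/C

Take a coaxial cylindrical Gaussian surface of radius r = 4 cm and length L (r < R).
λ_enc = ∫₀^r ρ(r')·2πr' dr' = (2πρ₀/R²)·r^4/4 = -2.503×10^-7 C/m.
By Gauss's law (flux through the curved wall only), E·2πrL = λ_enc L/ε₀.
E = 2k|λ_enc|/r = 2(8.99×10^9)(2.503e-7)/(0.04) = 1.13×10^5 N/C.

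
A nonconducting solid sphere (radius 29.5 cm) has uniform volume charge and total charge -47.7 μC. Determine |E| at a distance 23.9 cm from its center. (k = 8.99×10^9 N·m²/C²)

|E| ≈ 3.99×10^6 V/m

By spherical symmetry E is radial; choose a Gaussian sphere of radius r = 23.9 cm (r < R).
Only the charge within r is enclosed: Q_enc = Q·(r/R)³ = (-47.7 μC)·(23.9 cm/29.5 cm)³ = -2.537×10^-5 C.
Since E is radial and uniform over the Gaussian sphere, Φ = E·4πr² = Q_enc/ε₀.
E = k|Q_enc|/r² = (8.99×10^9)(2.537×10^-5)/(0.239)² = 3.99×10^6 N/C.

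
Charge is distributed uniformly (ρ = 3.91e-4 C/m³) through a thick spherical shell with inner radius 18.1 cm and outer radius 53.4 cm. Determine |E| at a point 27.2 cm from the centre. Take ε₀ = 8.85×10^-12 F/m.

Take a concentric spherical Gaussian surface of radius r = 27.2 cm (within the shell material, 18.1 cm < r < 53.4 cm).
Enclosed charge is the volume from a to r: Q_enc = (4π/3)ρ(r³ − a³) = 2.325e-5 C.
Since E is radial and uniform over the Gaussian sphere, Φ = E·4πr² = Q_enc/ε₀.
E = |Q_enc|/(4πε₀r²) = (2.325e-5)/(4π·8.85×10^-12·(0.272)²) = 2.83×10^6 N/C.

2.83×10^6 V/m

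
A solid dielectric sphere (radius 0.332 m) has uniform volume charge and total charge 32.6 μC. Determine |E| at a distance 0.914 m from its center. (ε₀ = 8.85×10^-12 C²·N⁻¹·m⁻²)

E = 3.51e5 N/C

Take a concentric spherical Gaussian surface of radius r = 0.914 m (r > R, so the entire charge is enclosed).
Q_enc = 32.6 μC = 3.26×10^-5 C.
By Gauss's law, ∮E·dA = E·4πr² = Q_enc/ε₀.
E = |Q_enc|/(4πε₀r²) = (3.26×10^-5)/(4π·8.85×10^-12·(0.914)²) = 3.51×10^5 N/C.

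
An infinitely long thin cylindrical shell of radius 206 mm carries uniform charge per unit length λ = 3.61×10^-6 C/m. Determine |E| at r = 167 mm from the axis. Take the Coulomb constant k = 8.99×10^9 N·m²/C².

E = 0 (no enclosed charge)

Take a coaxial cylindrical Gaussian surface of radius r = 167 mm and length L (r < 206 mm, inside the shell).
No charge is enclosed, so Gauss's law gives E·2πrL = 0 ⇒ E = 0.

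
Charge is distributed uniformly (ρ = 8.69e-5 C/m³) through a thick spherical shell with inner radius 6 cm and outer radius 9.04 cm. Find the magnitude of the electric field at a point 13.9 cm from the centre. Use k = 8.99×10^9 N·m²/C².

8.85e4 N/C

Use a concentric Gaussian sphere at r = 13.9 cm (r > 9.04 cm, enclosing the whole shell).
Q_enc = ρ·(4π/3)(b³ − a³) = (8.69e-5)·(4π/3)·((0.0904)³ − (0.06)³) = 1.903×10^-7 C.
Since E is radial and uniform over the Gaussian sphere, Φ = E·4πr² = Q_enc/ε₀.
E = k|Q_enc|/r² = (8.99×10^9)(1.903×10^-7)/(0.139)² = 8.85e4 N/C.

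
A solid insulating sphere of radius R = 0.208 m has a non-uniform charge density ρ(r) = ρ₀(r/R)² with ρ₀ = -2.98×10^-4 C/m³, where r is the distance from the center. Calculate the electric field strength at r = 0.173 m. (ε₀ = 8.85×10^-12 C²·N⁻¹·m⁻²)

|E| ≈ 8.06×10^5 N/C

Use a concentric Gaussian sphere at r = 0.173 m (r < R).
Integrate the density: Q_enc = 4π ∫₀^r ρ₀(r'/R)^2 r'² dr' = 4πρ₀ r^5/(5·R²) = -2.683×10^-6 C.
Applying ∮E·dA = Q_enc/ε₀ with Φ = E(4πr²):
E = |Q_enc|/(4πε₀r²) = (2.683×10^-6)/(4π·8.85×10^-12·(0.173)²) = 8.06e5 N/C.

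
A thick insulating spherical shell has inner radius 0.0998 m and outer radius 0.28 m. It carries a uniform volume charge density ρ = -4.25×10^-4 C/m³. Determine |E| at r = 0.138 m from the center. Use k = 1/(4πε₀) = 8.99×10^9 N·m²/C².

1.37×10^6 N/C

Symmetry ⇒ E = E(r) r̂. Gaussian sphere of radius r = 0.138 m (within the shell material, 0.0998 m < r < 0.28 m).
Only the shell between 0.0998 m and r is enclosed: Q_enc = ρ·(4π/3)(r³ − a³) = (-4.25×10^-4)·(4π/3)·((0.138)³ − (0.0998)³) = -2.909×10^-6 C.
Applying ∮E·dA = Q_enc/ε₀ with Φ = E(4πr²):
E = k|Q_enc|/r² = (8.99×10^9)(2.909×10^-6)/(0.138)² = 1.37×10^6 N/C.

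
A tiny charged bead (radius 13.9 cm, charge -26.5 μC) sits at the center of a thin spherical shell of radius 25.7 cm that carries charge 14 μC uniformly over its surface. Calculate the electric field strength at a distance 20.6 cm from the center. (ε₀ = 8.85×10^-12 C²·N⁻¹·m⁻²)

Use a concentric Gaussian sphere at r = 20.6 cm (between the bodies, 13.9 cm < r < 25.7 cm).
The shell at 25.7 cm lies outside the Gaussian surface, so Q_enc = -26.5 μC = -2.65e-5 C.
Since E is radial and uniform over the Gaussian sphere, Φ = E·4πr² = Q_enc/ε₀.
E = |Q_enc|/(4πε₀r²) = (2.65×10^-5)/(4π·8.85×10^-12·(0.206)²) = 5.62×10^6 N/C.

|E| = 5.62e6 V/m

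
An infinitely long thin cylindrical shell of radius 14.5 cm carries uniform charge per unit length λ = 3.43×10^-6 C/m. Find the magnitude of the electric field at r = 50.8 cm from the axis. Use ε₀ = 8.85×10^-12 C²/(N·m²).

|E| ≈ 1.21e5 N/C

By cylindrical symmetry E is radial; use a coaxial Gaussian cylinder of radius 50.8 cm and length L (r > 14.5 cm).
The full line charge is enclosed: λ_enc = 3.43e-6 C/m.
Gauss's law: E·2πrL = λ_enc L/ε₀.
E = |λ_enc|/(2πε₀r) = (3.43×10^-6)/(2π·8.85×10^-12·0.508) = 1.21×10^5 N/C.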